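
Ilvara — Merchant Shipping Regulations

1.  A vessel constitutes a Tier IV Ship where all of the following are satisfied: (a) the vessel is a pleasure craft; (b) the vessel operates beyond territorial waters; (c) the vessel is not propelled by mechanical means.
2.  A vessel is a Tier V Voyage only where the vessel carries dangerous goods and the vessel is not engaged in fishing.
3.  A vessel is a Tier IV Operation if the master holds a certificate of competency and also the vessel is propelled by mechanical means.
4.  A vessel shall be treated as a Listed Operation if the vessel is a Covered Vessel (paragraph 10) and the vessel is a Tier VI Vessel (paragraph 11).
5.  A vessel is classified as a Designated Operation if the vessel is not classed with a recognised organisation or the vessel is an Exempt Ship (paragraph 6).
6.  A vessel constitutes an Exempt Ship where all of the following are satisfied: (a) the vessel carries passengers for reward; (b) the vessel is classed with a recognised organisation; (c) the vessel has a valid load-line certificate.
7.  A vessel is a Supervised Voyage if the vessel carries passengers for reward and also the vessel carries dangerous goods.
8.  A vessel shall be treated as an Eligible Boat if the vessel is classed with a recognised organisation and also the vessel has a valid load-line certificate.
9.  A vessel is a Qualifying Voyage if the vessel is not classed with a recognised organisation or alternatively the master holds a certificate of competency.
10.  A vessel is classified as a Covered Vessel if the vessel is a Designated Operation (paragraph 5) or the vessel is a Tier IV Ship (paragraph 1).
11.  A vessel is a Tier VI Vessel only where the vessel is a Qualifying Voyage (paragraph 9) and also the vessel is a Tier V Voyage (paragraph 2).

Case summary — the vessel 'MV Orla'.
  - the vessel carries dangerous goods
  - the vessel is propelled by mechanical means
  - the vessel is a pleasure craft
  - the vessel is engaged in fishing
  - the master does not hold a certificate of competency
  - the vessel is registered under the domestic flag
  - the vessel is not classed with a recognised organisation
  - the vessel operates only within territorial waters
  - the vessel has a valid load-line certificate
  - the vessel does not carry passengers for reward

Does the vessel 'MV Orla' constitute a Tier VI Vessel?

paragraph 9 — Qualifying Voyage: [the vessel is not classed with a recognised organisation? yes] OR [the master holds a certificate of competency? no] → satisfied.
paragraph 2 — Tier V Voyage: [the vessel carries dangerous goods? yes] AND [the vessel is not engaged in fishing? no] → not satisfied.
paragraph 11 — Tier VI Vessel: [Qualifying Voyage (paragraph 9)? yes] AND [Tier V Voyage (paragraph 2)? no] → not satisfied.

No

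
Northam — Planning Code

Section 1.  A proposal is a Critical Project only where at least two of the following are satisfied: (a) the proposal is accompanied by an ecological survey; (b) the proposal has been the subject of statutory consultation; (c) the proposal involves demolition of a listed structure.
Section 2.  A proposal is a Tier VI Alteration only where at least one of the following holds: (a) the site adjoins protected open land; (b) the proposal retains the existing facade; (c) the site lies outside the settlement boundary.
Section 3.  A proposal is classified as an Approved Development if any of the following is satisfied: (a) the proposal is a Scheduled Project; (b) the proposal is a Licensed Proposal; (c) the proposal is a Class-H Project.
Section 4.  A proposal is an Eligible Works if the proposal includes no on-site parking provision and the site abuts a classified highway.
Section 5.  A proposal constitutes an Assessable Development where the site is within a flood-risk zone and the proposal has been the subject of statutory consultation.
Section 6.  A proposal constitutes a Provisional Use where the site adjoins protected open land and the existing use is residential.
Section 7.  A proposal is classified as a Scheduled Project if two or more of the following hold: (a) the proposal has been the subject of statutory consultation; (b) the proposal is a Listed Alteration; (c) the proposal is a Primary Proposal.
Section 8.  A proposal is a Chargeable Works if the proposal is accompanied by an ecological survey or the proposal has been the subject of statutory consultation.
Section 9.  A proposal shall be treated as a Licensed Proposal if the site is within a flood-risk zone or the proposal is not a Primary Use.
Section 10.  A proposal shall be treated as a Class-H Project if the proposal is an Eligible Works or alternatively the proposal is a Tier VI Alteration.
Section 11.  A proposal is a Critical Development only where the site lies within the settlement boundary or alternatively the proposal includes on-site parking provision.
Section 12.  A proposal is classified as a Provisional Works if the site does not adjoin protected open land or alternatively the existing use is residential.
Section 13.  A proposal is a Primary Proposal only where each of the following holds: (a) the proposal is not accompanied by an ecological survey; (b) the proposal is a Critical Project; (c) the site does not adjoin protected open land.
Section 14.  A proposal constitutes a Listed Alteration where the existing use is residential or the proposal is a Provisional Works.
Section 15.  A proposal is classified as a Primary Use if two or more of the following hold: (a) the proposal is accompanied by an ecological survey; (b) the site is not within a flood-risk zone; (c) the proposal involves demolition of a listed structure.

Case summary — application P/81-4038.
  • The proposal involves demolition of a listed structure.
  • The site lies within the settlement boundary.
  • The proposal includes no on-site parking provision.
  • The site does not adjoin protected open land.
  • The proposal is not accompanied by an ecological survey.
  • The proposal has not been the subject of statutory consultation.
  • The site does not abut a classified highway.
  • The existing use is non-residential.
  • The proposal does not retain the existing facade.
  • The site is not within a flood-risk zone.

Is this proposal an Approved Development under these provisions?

No

section 12 — Provisional Works: [the site does not adjoin protected open land? yes] OR [the existing use is residential? no] → satisfied.
section 14 — Listed Alteration: [the existing use is residential? no] OR [Provisional Works (section 12)? yes] → satisfied.
section 1 — Critical Project: the proposal is accompanied by an ecological survey? no; the proposal has been the subject of statutory consultation? no; the proposal involves demolition of a listed structure? yes — 1 of 3 hold (need ≥2) → not satisfied.
section 13 — Primary Proposal: [the proposal is not accompanied by an ecological survey? yes] AND [Critical Project (section 1)? no] AND [the site does not adjoin protected open land? yes] → not satisfied.
section 7 — Scheduled Project: the proposal has been the subject of statutory consultation? no; Listed Alteration (section 14)? yes; Primary Proposal (section 13)? no — 1 of 3 hold (need ≥2) → not satisfied.
section 15 — Primary Use: the proposal is accompanied by an ecological survey? no; the site is not within a flood-risk zone? yes; the proposal involves demolition of a listed structure? yes — 2 of 3 hold (need ≥2) → satisfied.
section 9 — Licensed Proposal: [the site is within a flood-risk zone? no] OR [not a Primary Use (section 15)? no] → not satisfied.
section 4 — Eligible Works: [the proposal includes no on-site parking provision? yes] AND [the site abuts a classified highway? no] → not satisfied.
section 2 — Tier VI Alteration: [the site adjoins protected open land? no] OR [the proposal retains the existing facade? no] OR [the site lies outside the settlement boundary? no] → not satisfied.
section 10 — Class-H Project: [Eligible Works (section 4)? no] OR [Tier VI Alteration (section 2)? no] → not satisfied.
section 3 — Approved Development: [Scheduled Project (section 7)? no] OR [Licensed Proposal (section 9)? no] OR [Class-H Project (section 10)? no] → not satisfied.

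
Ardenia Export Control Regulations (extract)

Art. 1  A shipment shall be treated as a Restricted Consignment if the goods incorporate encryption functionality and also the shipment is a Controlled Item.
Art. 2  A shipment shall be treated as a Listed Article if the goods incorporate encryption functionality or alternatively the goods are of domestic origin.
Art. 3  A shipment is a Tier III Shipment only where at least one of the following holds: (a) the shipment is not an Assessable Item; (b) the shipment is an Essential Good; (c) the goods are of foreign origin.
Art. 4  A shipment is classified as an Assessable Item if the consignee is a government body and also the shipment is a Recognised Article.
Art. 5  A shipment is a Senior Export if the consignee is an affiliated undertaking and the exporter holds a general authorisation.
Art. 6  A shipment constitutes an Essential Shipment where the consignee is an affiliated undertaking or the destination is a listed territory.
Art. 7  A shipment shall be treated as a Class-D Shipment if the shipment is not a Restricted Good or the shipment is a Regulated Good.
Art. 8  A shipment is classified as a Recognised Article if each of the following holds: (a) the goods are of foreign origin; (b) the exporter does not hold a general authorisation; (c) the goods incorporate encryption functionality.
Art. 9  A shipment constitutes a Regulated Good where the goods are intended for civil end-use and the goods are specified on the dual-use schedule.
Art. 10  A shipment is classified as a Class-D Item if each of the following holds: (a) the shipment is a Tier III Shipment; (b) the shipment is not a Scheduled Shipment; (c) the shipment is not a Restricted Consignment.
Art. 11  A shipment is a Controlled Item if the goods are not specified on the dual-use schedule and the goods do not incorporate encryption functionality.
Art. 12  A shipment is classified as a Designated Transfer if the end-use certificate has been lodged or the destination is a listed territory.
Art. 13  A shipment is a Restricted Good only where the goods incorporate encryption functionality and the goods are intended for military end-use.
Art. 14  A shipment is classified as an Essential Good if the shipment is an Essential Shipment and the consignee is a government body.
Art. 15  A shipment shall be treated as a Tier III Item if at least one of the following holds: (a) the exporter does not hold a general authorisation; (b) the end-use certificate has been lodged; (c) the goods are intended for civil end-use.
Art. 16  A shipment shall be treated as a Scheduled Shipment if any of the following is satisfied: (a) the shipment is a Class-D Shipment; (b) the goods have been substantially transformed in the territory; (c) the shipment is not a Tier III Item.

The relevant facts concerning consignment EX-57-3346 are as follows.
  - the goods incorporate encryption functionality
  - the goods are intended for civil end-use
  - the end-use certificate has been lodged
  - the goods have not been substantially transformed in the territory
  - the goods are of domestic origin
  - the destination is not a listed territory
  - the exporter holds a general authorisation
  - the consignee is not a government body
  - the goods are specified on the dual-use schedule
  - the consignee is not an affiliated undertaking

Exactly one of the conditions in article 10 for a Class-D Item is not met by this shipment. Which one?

Scheduled Shipment

article 8 — Recognised Article: [the goods are of foreign origin? no] AND [the exporter does not hold a general authorisation? no] AND [the goods incorporate encryption functionality? yes] → not satisfied.
article 4 — Assessable Item: [the consignee is a government body? no] AND [Recognised Article (article 8)? no] → not satisfied.
article 6 — Essential Shipment: [the consignee is an affiliated undertaking? no] OR [the destination is a listed territory? no] → not satisfied.
article 14 — Essential Good: [Essential Shipment (article 6)? no] AND [the consignee is a government body? no] → not satisfied.
article 3 — Tier III Shipment: [not an Assessable Item (article 4)? yes] OR [Essential Good (article 14)? no] OR [the goods are of foreign origin? no] → satisfied.
article 13 — Restricted Good: [the goods incorporate encryption functionality? yes] AND [the goods are intended for military end-use? no] → not satisfied.
article 9 — Regulated Good: [the goods are intended for civil end-use? yes] AND [the goods are specified on the dual-use schedule? yes] → satisfied.
article 7 — Class-D Shipment: [not a Restricted Good (article 13)? yes] OR [Regulated Good (article 9)? yes] → satisfied.
article 15 — Tier III Item: [the exporter does not hold a general authorisation? no] OR [the end-use certificate has been lodged? yes] OR [the goods are intended for civil end-use? yes] → satisfied.
article 16 — Scheduled Shipment: [Class-D Shipment (article 7)? yes] OR [the goods have been substantially transformed in the territory? no] OR [not a Tier III Item (article 15)? no] → satisfied.
article 11 — Controlled Item: [the goods are not specified on the dual-use schedule? no] AND [the goods do not incorporate encryption functionality? no] → not satisfied.
article 1 — Restricted Consignment: [the goods incorporate encryption functionality? yes] AND [Controlled Item (article 11)? no] → not satisfied.
article 10 — Class-D Item: [Tier III Shipment (article 3)? yes] AND [not a Scheduled Shipment (article 16)? no] AND [not a Restricted Consignment (article 1)? yes] → not satisfied.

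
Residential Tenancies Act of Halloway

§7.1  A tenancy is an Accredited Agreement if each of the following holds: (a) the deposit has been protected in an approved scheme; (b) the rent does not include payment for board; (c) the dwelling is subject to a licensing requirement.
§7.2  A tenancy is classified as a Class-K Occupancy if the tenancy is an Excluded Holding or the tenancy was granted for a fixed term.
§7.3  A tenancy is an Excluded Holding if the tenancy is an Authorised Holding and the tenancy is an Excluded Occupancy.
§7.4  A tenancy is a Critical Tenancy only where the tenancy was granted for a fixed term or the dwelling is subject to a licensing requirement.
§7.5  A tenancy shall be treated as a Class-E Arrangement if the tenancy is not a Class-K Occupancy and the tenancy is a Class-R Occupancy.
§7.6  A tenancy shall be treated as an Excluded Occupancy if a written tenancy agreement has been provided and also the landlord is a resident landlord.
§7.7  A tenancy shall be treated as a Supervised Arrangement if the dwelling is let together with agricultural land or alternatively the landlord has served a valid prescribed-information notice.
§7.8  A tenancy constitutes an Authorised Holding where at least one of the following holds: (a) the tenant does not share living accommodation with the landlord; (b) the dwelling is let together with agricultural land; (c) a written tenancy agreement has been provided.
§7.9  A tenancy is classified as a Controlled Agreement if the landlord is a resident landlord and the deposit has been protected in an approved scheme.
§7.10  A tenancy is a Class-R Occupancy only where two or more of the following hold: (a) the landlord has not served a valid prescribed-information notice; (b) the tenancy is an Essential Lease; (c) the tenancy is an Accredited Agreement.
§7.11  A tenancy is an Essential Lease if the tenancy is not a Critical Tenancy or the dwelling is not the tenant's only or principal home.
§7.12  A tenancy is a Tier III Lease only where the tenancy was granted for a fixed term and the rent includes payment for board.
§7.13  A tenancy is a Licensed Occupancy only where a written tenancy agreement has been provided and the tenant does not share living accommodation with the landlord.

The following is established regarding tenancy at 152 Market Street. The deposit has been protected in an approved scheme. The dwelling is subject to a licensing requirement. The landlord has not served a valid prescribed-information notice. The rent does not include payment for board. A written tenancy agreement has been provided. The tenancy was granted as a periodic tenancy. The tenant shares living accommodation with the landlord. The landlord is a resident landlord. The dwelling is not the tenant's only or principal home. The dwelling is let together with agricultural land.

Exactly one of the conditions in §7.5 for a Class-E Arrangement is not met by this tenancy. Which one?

Class-K Occupancy

§7.8 — Authorised Holding: [the tenant does not share living accommodation with the landlord? no] OR [the dwelling is let together with agricultural land? yes] OR [a written tenancy agreement has been provided? yes] → satisfied.
§7.6 — Excluded Occupancy: [a written tenancy agreement has been provided? yes] AND [the landlord is a resident landlord? yes] → satisfied.
§7.3 — Excluded Holding: [Authorised Holding (§7.8)? yes] AND [Excluded Occupancy (§7.6)? yes] → satisfied.
§7.2 — Class-K Occupancy: [Excluded Holding (§7.3)? yes] OR [the tenancy was granted for a fixed term? no] → satisfied.
§7.4 — Critical Tenancy: [the tenancy was granted for a fixed term? no] OR [the dwelling is subject to a licensing requirement? yes] → satisfied.
§7.11 — Essential Lease: [not a Critical Tenancy (§7.4)? no] OR [the dwelling is not the tenant's only or principal home? yes] → satisfied.
§7.1 — Accredited Agreement: [the deposit has been protected in an approved scheme? yes] AND [the rent does not include payment for board? yes] AND [the dwelling is subject to a licensing requirement? yes] → satisfied.
§7.10 — Class-R Occupancy: the landlord has not served a valid prescribed-information notice? yes; Essential Lease (§7.11)? yes; Accredited Agreement (§7.1)? yes — 3 of 3 hold (need ≥2) → satisfied.
§7.5 — Class-E Arrangement: [not a Class-K Occupancy (§7.2)? no] AND [Class-R Occupancy (§7.10)? yes] → not satisfied.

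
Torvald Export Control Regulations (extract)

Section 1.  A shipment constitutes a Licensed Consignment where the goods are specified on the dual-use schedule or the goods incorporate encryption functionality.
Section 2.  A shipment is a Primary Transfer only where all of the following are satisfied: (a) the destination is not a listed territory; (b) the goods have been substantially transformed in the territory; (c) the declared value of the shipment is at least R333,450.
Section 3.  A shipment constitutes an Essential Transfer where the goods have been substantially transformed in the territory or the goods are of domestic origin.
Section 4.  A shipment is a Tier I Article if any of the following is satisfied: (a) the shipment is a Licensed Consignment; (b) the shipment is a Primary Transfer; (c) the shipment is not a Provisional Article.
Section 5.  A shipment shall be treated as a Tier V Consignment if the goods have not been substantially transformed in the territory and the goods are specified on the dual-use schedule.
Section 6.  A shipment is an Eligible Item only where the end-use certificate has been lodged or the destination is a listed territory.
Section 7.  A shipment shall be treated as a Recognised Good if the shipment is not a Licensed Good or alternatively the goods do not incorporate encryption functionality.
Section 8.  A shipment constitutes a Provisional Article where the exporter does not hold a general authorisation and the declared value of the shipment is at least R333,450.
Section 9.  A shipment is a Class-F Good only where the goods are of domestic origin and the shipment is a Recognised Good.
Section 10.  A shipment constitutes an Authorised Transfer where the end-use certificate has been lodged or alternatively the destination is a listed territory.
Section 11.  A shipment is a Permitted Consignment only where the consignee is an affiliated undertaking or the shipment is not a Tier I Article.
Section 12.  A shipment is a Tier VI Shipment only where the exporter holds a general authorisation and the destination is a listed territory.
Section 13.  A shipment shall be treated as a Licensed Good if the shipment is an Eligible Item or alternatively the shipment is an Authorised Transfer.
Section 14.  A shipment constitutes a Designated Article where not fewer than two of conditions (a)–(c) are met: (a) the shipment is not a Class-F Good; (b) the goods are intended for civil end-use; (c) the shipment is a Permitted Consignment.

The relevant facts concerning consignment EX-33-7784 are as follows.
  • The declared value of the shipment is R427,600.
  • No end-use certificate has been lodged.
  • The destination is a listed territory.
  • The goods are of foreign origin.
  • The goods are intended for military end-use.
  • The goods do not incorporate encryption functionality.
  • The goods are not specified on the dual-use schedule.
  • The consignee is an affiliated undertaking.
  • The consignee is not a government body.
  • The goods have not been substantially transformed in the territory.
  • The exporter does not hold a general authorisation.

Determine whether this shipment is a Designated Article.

Under section 6: the end-use certificate has been lodged? no; or the destination is a listed territory? yes. So the shipment is an Eligible Item.
Under section 10: the end-use certificate has been lodged? no; or the destination is a listed territory? yes. So the shipment is an Authorised Transfer.
Under section 13: Eligible Item (section 6)? yes; or Authorised Transfer (section 10)? yes. So the shipment is a Licensed Good.
Under section 7: not a Licensed Good (section 13)? no; or the goods do not incorporate encryption functionality? yes. So the shipment is a Recognised Good.
Under section 9: the goods are of domestic origin? no; and Recognised Good (section 7)? yes. So the shipment is not a Class-F Good.
Under section 1: the goods are specified on the dual-use schedule? no; or the goods incorporate encryption functionality? no. So the shipment is not a Licensed Consignment.
Under section 2: the destination is not a listed territory? no; and the goods have been substantially transformed in the territory? no; and declared value of the shipment: R427,600 ≥ R333,450? yes. So the shipment is not a Primary Transfer.
Under section 8: the exporter does not hold a general authorisation? yes; and declared value of the shipment: R427,600 ≥ R333,450? yes. So the shipment is a Provisional Article.
Under section 4: Licensed Consignment (section 1)? no; or Primary Transfer (section 2)? no; or not a Provisional Article (section 8)? no. So the shipment is not a Tier I Article.
Under section 11: the consignee is an affiliated undertaking? yes; or not a Tier I Article (section 4)? yes. So the shipment is a Permitted Consignment.
Under section 14: not a Class-F Good (section 9)? yes; the goods are intended for civil end-use? no; Permitted Consignment (section 11)? yes — 2 of 3 hold (need ≥2) → satisfied.

Yes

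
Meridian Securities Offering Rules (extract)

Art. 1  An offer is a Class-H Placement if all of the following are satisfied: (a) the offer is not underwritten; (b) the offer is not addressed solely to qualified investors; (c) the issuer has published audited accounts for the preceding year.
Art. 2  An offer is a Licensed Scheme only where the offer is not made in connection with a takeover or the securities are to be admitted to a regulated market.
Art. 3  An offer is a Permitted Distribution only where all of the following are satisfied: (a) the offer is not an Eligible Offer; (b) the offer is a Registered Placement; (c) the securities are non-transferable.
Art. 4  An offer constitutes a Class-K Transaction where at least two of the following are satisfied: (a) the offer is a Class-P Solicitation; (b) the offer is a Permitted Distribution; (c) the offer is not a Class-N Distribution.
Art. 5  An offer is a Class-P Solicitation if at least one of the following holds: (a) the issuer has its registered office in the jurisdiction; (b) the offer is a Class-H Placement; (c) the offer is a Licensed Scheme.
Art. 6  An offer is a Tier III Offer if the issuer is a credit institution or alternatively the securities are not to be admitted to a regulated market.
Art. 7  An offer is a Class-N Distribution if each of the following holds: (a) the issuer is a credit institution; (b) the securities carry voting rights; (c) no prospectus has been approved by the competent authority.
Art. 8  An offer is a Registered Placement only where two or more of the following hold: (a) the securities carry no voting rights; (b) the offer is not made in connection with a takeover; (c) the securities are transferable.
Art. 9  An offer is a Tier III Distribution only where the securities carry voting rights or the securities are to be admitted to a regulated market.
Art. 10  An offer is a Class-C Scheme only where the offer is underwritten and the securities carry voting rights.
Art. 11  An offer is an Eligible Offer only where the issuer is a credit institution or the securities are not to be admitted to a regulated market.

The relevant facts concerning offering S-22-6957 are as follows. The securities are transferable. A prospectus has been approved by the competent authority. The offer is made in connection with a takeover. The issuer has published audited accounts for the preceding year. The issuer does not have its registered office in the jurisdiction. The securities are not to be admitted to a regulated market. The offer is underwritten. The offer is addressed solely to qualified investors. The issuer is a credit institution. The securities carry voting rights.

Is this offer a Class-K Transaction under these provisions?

article 1 — Class-H Placement: [the offer is not underwritten? no] AND [the offer is not addressed solely to qualified investors? no] AND [the issuer has published audited accounts for the preceding year? yes] → not satisfied.
article 2 — Licensed Scheme: [the offer is not made in connection with a takeover? no] OR [the securities are to be admitted to a regulated market? no] → not satisfied.
article 5 — Class-P Solicitation: [the issuer has its registered office in the jurisdiction? no] OR [Class-H Placement (article 1)? no] OR [Licensed Scheme (article 2)? no] → not satisfied.
article 11 — Eligible Offer: [the issuer is a credit institution? yes] OR [the securities are not to be admitted to a regulated market? yes] → satisfied.
article 8 — Registered Placement: the securities carry no voting rights? no; the offer is not made in connection with a takeover? no; the securities are transferable? yes — 1 of 3 hold (need ≥2) → not satisfied.
article 3 — Permitted Distribution: [not an Eligible Offer (article 11)? no] AND [Registered Placement (article 8)? no] AND [the securities are non-transferable? no] → not satisfied.
article 7 — Class-N Distribution: [the issuer is a credit institution? yes] AND [the securities carry voting rights? yes] AND [no prospectus has been approved by the competent authority? no] → not satisfied.
article 4 — Class-K Transaction: Class-P Solicitation (article 5)? no; Permitted Distribution (article 3)? no; not a Class-N Distribution (article 7)? yes — 1 of 3 hold (need ≥2) → not satisfied.

No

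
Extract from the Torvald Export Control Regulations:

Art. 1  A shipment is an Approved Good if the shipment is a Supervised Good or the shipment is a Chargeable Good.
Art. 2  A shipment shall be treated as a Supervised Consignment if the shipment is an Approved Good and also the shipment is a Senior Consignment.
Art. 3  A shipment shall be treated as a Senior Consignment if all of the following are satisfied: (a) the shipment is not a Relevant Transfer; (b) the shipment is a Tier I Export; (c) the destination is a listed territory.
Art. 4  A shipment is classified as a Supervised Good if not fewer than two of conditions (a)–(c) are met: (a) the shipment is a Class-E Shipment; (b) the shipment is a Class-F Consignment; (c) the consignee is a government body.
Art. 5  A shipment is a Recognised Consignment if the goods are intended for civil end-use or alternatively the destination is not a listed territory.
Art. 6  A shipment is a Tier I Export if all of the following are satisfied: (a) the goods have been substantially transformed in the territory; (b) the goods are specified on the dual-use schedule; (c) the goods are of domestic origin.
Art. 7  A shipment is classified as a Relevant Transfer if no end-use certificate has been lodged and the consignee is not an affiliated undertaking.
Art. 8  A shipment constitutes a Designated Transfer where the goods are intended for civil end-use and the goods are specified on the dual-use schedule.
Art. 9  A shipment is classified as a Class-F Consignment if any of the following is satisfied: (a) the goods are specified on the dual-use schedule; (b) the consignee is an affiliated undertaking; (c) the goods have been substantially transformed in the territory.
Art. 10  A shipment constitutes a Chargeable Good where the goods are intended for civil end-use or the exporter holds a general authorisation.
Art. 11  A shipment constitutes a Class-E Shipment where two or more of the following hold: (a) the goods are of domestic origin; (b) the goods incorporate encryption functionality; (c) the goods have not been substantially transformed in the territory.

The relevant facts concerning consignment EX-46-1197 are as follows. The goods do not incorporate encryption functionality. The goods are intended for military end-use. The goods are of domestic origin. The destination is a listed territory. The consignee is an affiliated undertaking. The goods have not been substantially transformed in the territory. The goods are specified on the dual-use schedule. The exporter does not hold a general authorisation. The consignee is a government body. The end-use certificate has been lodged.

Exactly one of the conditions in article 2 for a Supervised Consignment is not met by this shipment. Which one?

article 11 — Class-E Shipment: the goods are of domestic origin? yes; the goods incorporate encryption functionality? no; the goods have not been substantially transformed in the territory? yes — 2 of 3 hold (need ≥2) → satisfied.
article 9 — Class-F Consignment: [the goods are specified on the dual-use schedule? yes] OR [the consignee is an affiliated undertaking? yes] OR [the goods have been substantially transformed in the territory? no] → satisfied.
article 4 — Supervised Good: Class-E Shipment (article 11)? yes; Class-F Consignment (article 9)? yes; the consignee is a government body? yes — 3 of 3 hold (need ≥2) → satisfied.
article 10 — Chargeable Good: [the goods are intended for civil end-use? no] OR [the exporter holds a general authorisation? no] → not satisfied.
article 1 — Approved Good: [Supervised Good (article 4)? yes] OR [Chargeable Good (article 10)? no] → satisfied.
article 7 — Relevant Transfer: [no end-use certificate has been lodged? no] AND [the consignee is not an affiliated undertaking? no] → not satisfied.
article 6 — Tier I Export: [the goods have been substantially transformed in the territory? no] AND [the goods are specified on the dual-use schedule? yes] AND [the goods are of domestic origin? yes] → not satisfied.
article 3 — Senior Consignment: [not a Relevant Transfer (article 7)? yes] AND [Tier I Export (article 6)? no] AND [the destination is a listed territory? yes] → not satisfied.
article 2 — Supervised Consignment: [Approved Good (article 1)? yes] AND [Senior Consignment (article 3)? no] → not satisfied.

Senior Consignment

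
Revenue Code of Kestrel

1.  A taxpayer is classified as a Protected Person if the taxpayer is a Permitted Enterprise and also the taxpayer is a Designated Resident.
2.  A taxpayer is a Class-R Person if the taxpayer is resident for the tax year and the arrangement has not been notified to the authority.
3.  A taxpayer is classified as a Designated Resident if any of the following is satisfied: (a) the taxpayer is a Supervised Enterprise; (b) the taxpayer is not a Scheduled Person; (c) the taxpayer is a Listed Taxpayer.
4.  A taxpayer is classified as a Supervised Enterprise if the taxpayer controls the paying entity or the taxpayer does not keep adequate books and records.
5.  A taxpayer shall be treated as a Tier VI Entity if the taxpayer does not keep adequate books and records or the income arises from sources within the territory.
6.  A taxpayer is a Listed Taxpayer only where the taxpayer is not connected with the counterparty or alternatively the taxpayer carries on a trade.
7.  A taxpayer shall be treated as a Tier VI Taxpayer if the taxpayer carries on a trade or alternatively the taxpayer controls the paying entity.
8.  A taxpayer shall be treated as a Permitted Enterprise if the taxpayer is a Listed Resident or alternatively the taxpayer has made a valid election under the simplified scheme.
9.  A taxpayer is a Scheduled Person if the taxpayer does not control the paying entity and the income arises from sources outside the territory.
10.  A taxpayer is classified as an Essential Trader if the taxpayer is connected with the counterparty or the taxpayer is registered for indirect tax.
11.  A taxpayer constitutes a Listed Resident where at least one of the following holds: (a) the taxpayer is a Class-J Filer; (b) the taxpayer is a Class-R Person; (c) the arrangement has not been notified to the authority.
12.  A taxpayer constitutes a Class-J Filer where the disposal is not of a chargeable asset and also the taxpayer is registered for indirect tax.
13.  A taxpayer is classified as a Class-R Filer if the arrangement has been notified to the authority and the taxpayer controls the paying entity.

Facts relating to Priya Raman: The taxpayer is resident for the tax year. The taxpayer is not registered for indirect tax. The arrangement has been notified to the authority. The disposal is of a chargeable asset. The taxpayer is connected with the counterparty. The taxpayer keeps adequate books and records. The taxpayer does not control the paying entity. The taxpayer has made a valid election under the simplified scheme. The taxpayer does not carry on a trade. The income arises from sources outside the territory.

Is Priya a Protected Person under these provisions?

Under paragraph 12: the disposal is not of a chargeable asset? no; and the taxpayer is registered for indirect tax? no. So the taxpayer is not a Class-J Filer.
Under paragraph 2: the taxpayer is resident for the tax year? yes; and the arrangement has not been notified to the authority? no. So the taxpayer is not a Class-R Person.
Under paragraph 11: Class-J Filer (paragraph 12)? no; or Class-R Person (paragraph 2)? no; or the arrangement has not been notified to the authority? no. So the taxpayer is not a Listed Resident.
Under paragraph 8: Listed Resident (paragraph 11)? no; or the taxpayer has made a valid election under the simplified scheme? yes. So the taxpayer is a Permitted Enterprise.
Under paragraph 4: the taxpayer controls the paying entity? no; or the taxpayer does not keep adequate books and records? no. So the taxpayer is not a Supervised Enterprise.
Under paragraph 9: the taxpayer does not control the paying entity? yes; and the income arises from sources outside the territory? yes. So the taxpayer is a Scheduled Person.
Under paragraph 6: the taxpayer is not connected with the counterparty? no; or the taxpayer carries on a trade? no. So the taxpayer is not a Listed Taxpayer.
Under paragraph 3: Supervised Enterprise (paragraph 4)? no; or not a Scheduled Person (paragraph 9)? no; or Listed Taxpayer (paragraph 6)? no. So the taxpayer is not a Designated Resident.
Under paragraph 1: Permitted Enterprise (paragraph 8)? yes; and Designated Resident (paragraph 3)? no. So the taxpayer is not a Protected Person.

No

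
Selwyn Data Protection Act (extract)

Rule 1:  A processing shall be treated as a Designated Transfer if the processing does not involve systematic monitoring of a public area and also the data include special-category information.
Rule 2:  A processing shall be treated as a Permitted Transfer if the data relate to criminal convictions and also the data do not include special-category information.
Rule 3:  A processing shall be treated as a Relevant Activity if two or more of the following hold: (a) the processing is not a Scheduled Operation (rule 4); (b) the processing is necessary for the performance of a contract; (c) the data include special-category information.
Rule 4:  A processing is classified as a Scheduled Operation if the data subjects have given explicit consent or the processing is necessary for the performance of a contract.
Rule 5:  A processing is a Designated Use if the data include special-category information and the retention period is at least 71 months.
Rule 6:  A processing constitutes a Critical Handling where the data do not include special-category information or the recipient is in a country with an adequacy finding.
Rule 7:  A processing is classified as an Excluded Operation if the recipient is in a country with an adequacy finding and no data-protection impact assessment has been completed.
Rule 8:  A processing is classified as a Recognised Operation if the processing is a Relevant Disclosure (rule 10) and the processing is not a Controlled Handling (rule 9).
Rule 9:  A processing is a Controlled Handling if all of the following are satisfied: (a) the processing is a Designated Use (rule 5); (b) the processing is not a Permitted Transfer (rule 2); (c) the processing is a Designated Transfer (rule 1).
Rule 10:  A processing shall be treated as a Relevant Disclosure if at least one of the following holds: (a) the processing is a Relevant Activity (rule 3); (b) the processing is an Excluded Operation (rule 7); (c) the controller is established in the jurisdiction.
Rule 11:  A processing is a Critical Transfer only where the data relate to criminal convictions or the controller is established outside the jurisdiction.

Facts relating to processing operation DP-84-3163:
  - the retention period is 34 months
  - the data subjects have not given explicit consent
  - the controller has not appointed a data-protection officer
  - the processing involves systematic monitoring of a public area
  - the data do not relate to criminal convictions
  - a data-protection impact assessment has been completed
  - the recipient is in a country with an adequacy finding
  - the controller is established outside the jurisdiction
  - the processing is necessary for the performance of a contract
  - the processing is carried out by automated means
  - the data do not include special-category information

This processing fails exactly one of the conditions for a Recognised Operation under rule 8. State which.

Relevant Disclosure

Under rule 4: the data subjects have given explicit consent? no; or the processing is necessary for the performance of a contract? yes. So the processing is a Scheduled Operation.
Under rule 3: not a Scheduled Operation (rule 4)? no; the processing is necessary for the performance of a contract? yes; the data include special-category information? no — 1 of 3 hold (need ≥2) → not satisfied.
Under rule 7: the recipient is in a country with an adequacy finding? yes; and no data-protection impact assessment has been completed? no. So the processing is not an Excluded Operation.
Under rule 10: Relevant Activity (rule 3)? no; or Excluded Operation (rule 7)? no; or the controller is established in the jurisdiction? no. So the processing is not a Relevant Disclosure.
Under rule 5: the data include special-category information? no; and retention period: 34 months ≥ 71 months? no. So the processing is not a Designated Use.
Under rule 2: the data relate to criminal convictions? no; and the data do not include special-category information? yes. So the processing is not a Permitted Transfer.
Under rule 1: the processing does not involve systematic monitoring of a public area? no; and the data include special-category information? no. So the processing is not a Designated Transfer.
Under rule 9: Designated Use (rule 5)? no; and not a Permitted Transfer (rule 2)? yes; and Designated Transfer (rule 1)? no. So the processing is not a Controlled Handling.
Under rule 8: Relevant Disclosure (rule 10)? no; and not a Controlled Handling (rule 9)? yes. So the processing is not a Recognised Operation.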